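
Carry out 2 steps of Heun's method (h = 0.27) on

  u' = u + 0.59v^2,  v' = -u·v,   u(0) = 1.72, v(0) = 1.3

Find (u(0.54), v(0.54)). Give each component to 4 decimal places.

3.2744, 0.4008

Heun on (u,v): k1 = f(s_n, state_n); k2 = f(s_n + h, state_n + h·k1); state_{n+1} = state_n + (h/2)·(k1 + k2).
0.000000: (1.720000, 1.300000)
  k1 = (2.717100, -2.236000)
  predictor → (2.453617, 0.696280)
  k2 = (2.739652, -1.708404)
  → (2.456662, 0.767505)
0.270000: (2.456662, 0.767505)
  k1 = (2.804210, -1.885501)
  predictor → (3.213798, 0.258420)
  k2 = (3.253199, -0.830510)
  → (3.274412, 0.400844)
(u(0.54), v(0.54)) ≈ (3.2744, 0.4008)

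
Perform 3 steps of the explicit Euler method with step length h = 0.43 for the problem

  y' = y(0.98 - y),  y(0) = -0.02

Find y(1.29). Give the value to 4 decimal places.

-0.0590

Euler: y_{n+1} = y_n + h·f(x_n, y_n).
x=0.000000, y=-0.020000: f=-0.020000 → y ← -0.020000 + 0.43·(-0.020000) = -0.028600
x=0.430000, y=-0.028600: f=-0.028846 → y ← -0.028600 + 0.43·(-0.028846) = -0.041004
x=0.860000, y=-0.041004: f=-0.041865 → y ← -0.041004 + 0.43·(-0.041865) = -0.059006
y(1.29) ≈ -0.0590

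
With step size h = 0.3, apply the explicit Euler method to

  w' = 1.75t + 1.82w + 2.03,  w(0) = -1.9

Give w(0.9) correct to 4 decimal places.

Euler: w_{n+1} = w_n + h·f(t_n, w_n).
t=0.000000, w=-1.900000: f=-1.428000 → w ← -1.900000 + 0.3·(-1.428000) = -2.328400
t=0.300000, w=-2.328400: f=-1.682688 → w ← -2.328400 + 0.3·(-1.682688) = -2.833206
t=0.600000, w=-2.833206: f=-2.076436 → w ← -2.833206 + 0.3·(-2.076436) = -3.456137
w(0.9) ≈ -3.4561

-3.4561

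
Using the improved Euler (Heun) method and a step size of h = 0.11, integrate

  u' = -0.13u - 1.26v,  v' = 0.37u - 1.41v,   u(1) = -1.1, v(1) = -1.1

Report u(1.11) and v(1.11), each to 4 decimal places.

-0.9417, -0.9805

Heun on (u,v): k1 = f(t_n, state_n); k2 = f(t_n + h, state_n + h·k1); state_{n+1} = state_n + (h/2)·(k1 + k2).
1.000000: (-1.100000, -1.100000)
  k1 = (1.529000, 1.144000)
  predictor → (-0.931810, -0.974160)
  k2 = (1.348577, 1.028796)
  → (-0.941733, -0.980496)
(u(1.11), v(1.11)) ≈ (-0.9417, -0.9805)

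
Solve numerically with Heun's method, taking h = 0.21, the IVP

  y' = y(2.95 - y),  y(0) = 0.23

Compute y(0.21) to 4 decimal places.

0.3939

Heun: k1 = f(x_n, y_n); k2 = f(x_n + h, y_n + h·k1); y_{n+1} = y_n + (h/2)·(k1 + k2).
x=0.000000, y=0.230000:
  k1 = f(0.000000, 0.230000) = 0.625600
  k2 = f(0.210000, 0.361376) = 0.935467
  y ← 0.230000 + (0.21/2)·(0.625600 + 0.935467) = 0.393912
y(0.21) ≈ 0.3939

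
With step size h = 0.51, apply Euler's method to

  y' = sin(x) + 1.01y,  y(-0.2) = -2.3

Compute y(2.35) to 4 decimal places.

Euler: y_{n+1} = y_n + h·f(x_n, y_n).
x=-0.200000, y=-2.300000: f=-2.521669 → y ← -2.300000 + 0.51·(-2.521669) = -3.586051
x=0.310000, y=-3.586051: f=-3.316853 → y ← -3.586051 + 0.51·(-3.316853) = -5.277647
x=0.820000, y=-5.277647: f=-4.599277 → y ← -5.277647 + 0.51·(-4.599277) = -7.623278
x=1.330000, y=-7.623278: f=-6.728362 → y ← -7.623278 + 0.51·(-6.728362) = -11.054743
x=1.840000, y=-11.054743: f=-10.201307 → y ← -11.054743 + 0.51·(-10.201307) = -16.257409
y(2.35) ≈ -16.2574

-16.2574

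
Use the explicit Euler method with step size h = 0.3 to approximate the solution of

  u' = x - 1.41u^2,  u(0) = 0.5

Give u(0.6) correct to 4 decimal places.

Euler: u_{n+1} = u_n + h·f(x_n, u_n).
x=0.000000, u=0.500000: f=-0.352500 → u ← 0.500000 + 0.3·(-0.352500) = 0.394250
x=0.300000, u=0.394250: f=0.080839 → u ← 0.394250 + 0.3·0.080839 = 0.418502
u(0.6) ≈ 0.4185

0.4185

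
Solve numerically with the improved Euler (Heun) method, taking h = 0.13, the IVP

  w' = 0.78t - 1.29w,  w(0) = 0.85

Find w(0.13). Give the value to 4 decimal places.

0.7260

Heun: k1 = f(t_n, w_n); k2 = f(t_n + h, w_n + h·k1); w_{n+1} = w_n + (h/2)·(k1 + k2).
t=0.000000, w=0.850000:
  k1 = f(0.000000, 0.850000) = -1.096500
  k2 = f(0.130000, 0.707455) = -0.811217
  w ← 0.850000 + (0.13/2)·(-1.096500 + (-0.811217)) = 0.725998
w(0.13) ≈ 0.7260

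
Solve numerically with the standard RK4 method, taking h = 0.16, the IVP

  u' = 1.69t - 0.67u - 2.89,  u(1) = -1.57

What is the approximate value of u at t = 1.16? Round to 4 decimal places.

RK4: k1 = f(t_n, u_n); k2 = f(t_n + h/2, u_n + (h/2)·k1); k3 = f(t_n + h/2, u_n + (h/2)·k2); k4 = f(t_n + h, u_n + h·k3); u_{n+1} = u_n + (h/6)·(k1 + 2k2 + 2k3 + k4).
t=1.000000, u=-1.570000:
  k1 = f(1.000000, -1.570000) = -0.148100
  k2 = f(1.080000, -1.581848) = -0.004962
  k3 = f(1.080000, -1.570397) = -0.012634
  k4 = f(1.160000, -1.572021) = 0.123654
  u ← -1.570000 + (0.16/6)·(k1 + 2k2 + 2k3 + k4) = -1.571590
u(1.16) ≈ -1.5716

-1.5716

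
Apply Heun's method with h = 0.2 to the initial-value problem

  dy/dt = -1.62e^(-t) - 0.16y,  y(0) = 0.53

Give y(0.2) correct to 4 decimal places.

0.2239

Heun: k1 = f(t_n, y_n); k2 = f(t_n + h, y_n + h·k1); y_{n+1} = y_n + (h/2)·(k1 + k2).
t=0.000000, y=0.530000:
  k1 = f(0.000000, 0.530000) = -1.704800
  k2 = f(0.200000, 0.189040) = -1.356590
  y ← 0.530000 + (0.2/2)·(-1.704800 + (-1.356590)) = 0.223861
y(0.2) ≈ 0.2239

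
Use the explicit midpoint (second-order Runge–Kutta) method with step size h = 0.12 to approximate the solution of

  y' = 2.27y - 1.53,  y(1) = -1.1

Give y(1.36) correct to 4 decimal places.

Midpoint: k1 = f(s_n, y_n); k2 = f(s_n + h/2, y_n + (h/2)·k1); y_{n+1} = y_n + h·k2.
s=1.000000, y=-1.100000:
  k1 = f(1.000000, -1.100000) = -4.027000
  k2 = f(1.060000, -1.341620) = -4.575477
  y ← -1.100000 + 0.12·(-4.575477) = -1.649057
s=1.120000, y=-1.649057:
  k1 = f(1.120000, -1.649057) = -5.273360
  k2 = f(1.180000, -1.965459) = -5.991592
  y ← -1.649057 + 0.12·(-5.991592) = -2.368048
s=1.240000, y=-2.368048:
  k1 = f(1.240000, -2.368048) = -6.905470
  k2 = f(1.300000, -2.782376) = -7.845995
  y ← -2.368048 + 0.12·(-7.845995) = -3.309568
y(1.36) ≈ -3.3096

-3.3096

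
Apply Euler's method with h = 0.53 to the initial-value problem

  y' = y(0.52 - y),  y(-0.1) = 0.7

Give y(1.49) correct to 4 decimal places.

0.5715

Euler: y_{n+1} = y_n + h·f(t_n, y_n).
t=-0.100000, y=0.700000: f=-0.126000 → y ← 0.700000 + 0.53·(-0.126000) = 0.633220
t=0.430000, y=0.633220: f=-0.071693 → y ← 0.633220 + 0.53·(-0.071693) = 0.595223
t=0.960000, y=0.595223: f=-0.044774 → y ← 0.595223 + 0.53·(-0.044774) = 0.571492
y(1.49) ≈ 0.5715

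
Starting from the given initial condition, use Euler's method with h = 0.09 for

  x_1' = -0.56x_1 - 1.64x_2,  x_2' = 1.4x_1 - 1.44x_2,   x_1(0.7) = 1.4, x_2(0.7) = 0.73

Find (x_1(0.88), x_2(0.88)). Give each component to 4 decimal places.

Euler on (x_1,x_2): x_1_{n+1} = x_1_n + h·x_1', x_2_{n+1} = x_2_n + h·x_2'.
0.700000: (1.400000, 0.730000); f=(-1.981200, 0.908800) → (1.221692, 0.811792)
0.790000: (1.221692, 0.811792); f=(-2.015486, 0.541388) → (1.040298, 0.860517)
(x_1(0.88), x_2(0.88)) ≈ (1.0403, 0.8605)

1.0403, 0.8605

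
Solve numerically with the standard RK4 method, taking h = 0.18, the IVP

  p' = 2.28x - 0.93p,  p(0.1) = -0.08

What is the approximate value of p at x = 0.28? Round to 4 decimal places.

RK4: k1 = f(x_n, p_n); k2 = f(x_n + h/2, p_n + (h/2)·k1); k3 = f(x_n + h/2, p_n + (h/2)·k2); k4 = f(x_n + h, p_n + h·k3); p_{n+1} = p_n + (h/6)·(k1 + 2k2 + 2k3 + k4).
x=0.100000, p=-0.080000:
  k1 = f(0.100000, -0.080000) = 0.302400
  k2 = f(0.190000, -0.052784) = 0.482289
  k3 = f(0.190000, -0.036594) = 0.467232
  k4 = f(0.280000, 0.004102) = 0.634585
  p ← -0.080000 + (0.18/6)·(k1 + 2k2 + 2k3 + k4) = 0.005081
p(0.28) ≈ 0.0051

0.0051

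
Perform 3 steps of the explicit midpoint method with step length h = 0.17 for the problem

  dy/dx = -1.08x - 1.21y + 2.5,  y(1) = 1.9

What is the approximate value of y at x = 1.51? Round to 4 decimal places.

Midpoint: k1 = f(x_n, y_n); k2 = f(x_n + h/2, y_n + (h/2)·k1); y_{n+1} = y_n + h·k2.
x=1.000000, y=1.900000:
  k1 = f(1.000000, 1.900000) = -0.879000
  k2 = f(1.085000, 1.825285) = -0.880395
  y ← 1.900000 + 0.17·(-0.880395) = 1.750333
x=1.170000, y=1.750333:
  k1 = f(1.170000, 1.750333) = -0.881503
  k2 = f(1.255000, 1.675405) = -0.882640
  y ← 1.750333 + 0.17·(-0.882640) = 1.600284
x=1.340000, y=1.600284:
  k1 = f(1.340000, 1.600284) = -0.883544
  k2 = f(1.425000, 1.525183) = -0.884471
  y ← 1.600284 + 0.17·(-0.884471) = 1.449924
y(1.51) ≈ 1.4499

1.4499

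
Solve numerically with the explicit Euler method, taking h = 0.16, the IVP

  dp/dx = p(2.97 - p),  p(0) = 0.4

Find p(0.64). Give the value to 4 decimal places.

1.3788

Euler: p_{n+1} = p_n + h·f(x_n, p_n).
x=0.000000, p=0.400000: f=1.028000 → p ← 0.400000 + 0.16·1.028000 = 0.564480
x=0.160000, p=0.564480: f=1.357868 → p ← 0.564480 + 0.16·1.357868 = 0.781739
x=0.320000, p=0.781739: f=1.710649 → p ← 0.781739 + 0.16·1.710649 = 1.055443
x=0.480000, p=1.055443: f=2.020706 → p ← 1.055443 + 0.16·2.020706 = 1.378756
p(0.64) ≈ 1.3788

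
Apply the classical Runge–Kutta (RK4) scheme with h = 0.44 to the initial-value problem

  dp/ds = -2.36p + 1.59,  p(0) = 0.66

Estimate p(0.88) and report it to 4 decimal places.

RK4: k1 = f(s_n, p_n); k2 = f(s_n + h/2, p_n + (h/2)·k1); k3 = f(s_n + h/2, p_n + (h/2)·k2); k4 = f(s_n + h, p_n + h·k3); p_{n+1} = p_n + (h/6)·(k1 + 2k2 + 2k3 + k4).
s=0.000000, p=0.660000:
  k1 = f(0.000000, 0.660000) = 0.032400
  k2 = f(0.220000, 0.667128) = 0.015578
  k3 = f(0.220000, 0.663427) = 0.024312
  k4 = f(0.440000, 0.670697) = 0.007154
  p ← 0.660000 + (0.44/6)·(k1 + 2k2 + 2k3 + k4) = 0.668751
s=0.440000, p=0.668751:
  k1 = f(0.440000, 0.668751) = 0.011747
  k2 = f(0.660000, 0.671336) = 0.005648
  k3 = f(0.660000, 0.669994) = 0.008815
  k4 = f(0.880000, 0.672630) = 0.002594
  p ← 0.668751 + (0.44/6)·(k1 + 2k2 + 2k3 + k4) = 0.671924
p(0.88) ≈ 0.6719

0.6719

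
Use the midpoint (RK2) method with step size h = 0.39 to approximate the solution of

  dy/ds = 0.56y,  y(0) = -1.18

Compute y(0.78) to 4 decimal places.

-1.8210

Midpoint: k1 = f(s_n, y_n); k2 = f(s_n + h/2, y_n + (h/2)·k1); y_{n+1} = y_n + h·k2.
s=0.000000, y=-1.180000:
  k1 = f(0.000000, -1.180000) = -0.660800
  k2 = f(0.195000, -1.308856) = -0.732959
  y ← -1.180000 + 0.39·(-0.732959) = -1.465854
s=0.390000, y=-1.465854:
  k1 = f(0.390000, -1.465854) = -0.820878
  k2 = f(0.585000, -1.625925) = -0.910518
  y ← -1.465854 + 0.39·(-0.910518) = -1.820956
y(0.78) ≈ -1.8210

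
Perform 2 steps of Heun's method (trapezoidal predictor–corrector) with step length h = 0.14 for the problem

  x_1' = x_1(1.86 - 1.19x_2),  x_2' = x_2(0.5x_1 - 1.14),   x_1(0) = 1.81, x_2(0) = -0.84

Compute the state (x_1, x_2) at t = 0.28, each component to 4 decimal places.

3.9616, -0.8887

Heun on (x_1,x_2): k1 = f(t_n, state_n); k2 = f(t_n + h, state_n + h·k1); state_{n+1} = state_n + (h/2)·(k1 + k2).
0.000000: (1.810000, -0.840000)
  k1 = (5.175876, 0.197400)
  predictor → (2.534623, -0.812364)
  k2 = (7.164651, -0.103423)
  → (2.673837, -0.833422)
0.140000: (2.673837, -0.833422)
  k1 = (7.625172, -0.164116)
  predictor → (3.741361, -0.856398)
  k2 = (10.771803, -0.625753)
  → (3.961625, -0.888712)
(x_1(0.28), x_2(0.28)) ≈ (3.9616, -0.8887)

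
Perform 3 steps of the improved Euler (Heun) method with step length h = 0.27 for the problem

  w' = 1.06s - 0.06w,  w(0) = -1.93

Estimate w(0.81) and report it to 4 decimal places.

Heun: k1 = f(s_n, w_n); k2 = f(s_n + h, w_n + h·k1); w_{n+1} = w_n + (h/2)·(k1 + k2).
s=0.000000, w=-1.930000:
  k1 = f(0.000000, -1.930000) = 0.115800
  k2 = f(0.270000, -1.898734) = 0.400124
  w ← -1.930000 + (0.27/2)·(0.115800 + 0.400124) = -1.860350
s=0.270000, w=-1.860350:
  k1 = f(0.270000, -1.860350) = 0.397821
  k2 = f(0.540000, -1.752939) = 0.677576
  w ← -1.860350 + (0.27/2)·(0.397821 + 0.677576) = -1.715172
s=0.540000, w=-1.715172:
  k1 = f(0.540000, -1.715172) = 0.675310
  k2 = f(0.810000, -1.532838) = 0.950570
  w ← -1.715172 + (0.27/2)·(0.675310 + 0.950570) = -1.495678
w(0.81) ≈ -1.4957

-1.4957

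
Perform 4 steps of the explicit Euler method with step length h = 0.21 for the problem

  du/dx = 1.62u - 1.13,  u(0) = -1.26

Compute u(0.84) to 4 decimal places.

Euler: u_{n+1} = u_n + h·f(x_n, u_n).
x=0.000000, u=-1.260000: f=-3.171200 → u ← -1.260000 + 0.21·(-3.171200) = -1.925952
x=0.210000, u=-1.925952: f=-4.250042 → u ← -1.925952 + 0.21·(-4.250042) = -2.818461
x=0.420000, u=-2.818461: f=-5.695907 → u ← -2.818461 + 0.21·(-5.695907) = -4.014601
x=0.630000, u=-4.014601: f=-7.633654 → u ← -4.014601 + 0.21·(-7.633654) = -5.617669
u(0.84) ≈ -5.6177

-5.6177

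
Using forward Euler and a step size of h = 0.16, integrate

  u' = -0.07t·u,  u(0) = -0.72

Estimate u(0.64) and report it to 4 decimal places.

-0.7123

Euler: u_{n+1} = u_n + h·f(t_n, u_n).
t=0.000000, u=-0.720000: f=0.000000 → u ← -0.720000 + 0.16·0.000000 = -0.720000
t=0.160000, u=-0.720000: f=0.008064 → u ← -0.720000 + 0.16·0.008064 = -0.718710
t=0.320000, u=-0.718710: f=0.016099 → u ← -0.718710 + 0.16·0.016099 = -0.716134
t=0.480000, u=-0.716134: f=0.024062 → u ← -0.716134 + 0.16·0.024062 = -0.712284
u(0.64) ≈ -0.7123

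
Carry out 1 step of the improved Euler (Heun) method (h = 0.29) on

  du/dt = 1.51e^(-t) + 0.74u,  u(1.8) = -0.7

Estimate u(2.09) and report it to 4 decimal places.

-0.7953

Heun: k1 = f(t_n, u_n); k2 = f(t_n + h, u_n + h·k1); u_{n+1} = u_n + (h/2)·(k1 + k2).
t=1.800000, u=-0.700000:
  k1 = f(1.800000, -0.700000) = -0.268399
  k2 = f(2.090000, -0.777836) = -0.388831
  u ← -0.700000 + (0.29/2)·(-0.268399 + (-0.388831)) = -0.795298
u(2.09) ≈ -0.7953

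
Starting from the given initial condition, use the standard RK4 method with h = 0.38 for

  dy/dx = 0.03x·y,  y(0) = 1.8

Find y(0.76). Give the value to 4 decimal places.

RK4: k1 = f(x_n, y_n); k2 = f(x_n + h/2, y_n + (h/2)·k1); k3 = f(x_n + h/2, y_n + (h/2)·k2); k4 = f(x_n + h, y_n + h·k3); y_{n+1} = y_n + (h/6)·(k1 + 2k2 + 2k3 + k4).
x=0.000000, y=1.800000:
  k1 = f(0.000000, 1.800000) = 0.000000
  k2 = f(0.190000, 1.800000) = 0.010260
  k3 = f(0.190000, 1.801949) = 0.010271
  k4 = f(0.380000, 1.803903) = 0.020564
  y ← 1.800000 + (0.38/6)·(k1 + 2k2 + 2k3 + k4) = 1.803903
x=0.380000, y=1.803903:
  k1 = f(0.380000, 1.803903) = 0.020564
  k2 = f(0.570000, 1.807810) = 0.030914
  k3 = f(0.570000, 1.809777) = 0.030947
  k4 = f(0.760000, 1.815663) = 0.041397
  y ← 1.803903 + (0.38/6)·(k1 + 2k2 + 2k3 + k4) = 1.815663
y(0.76) ≈ 1.8157

1.8157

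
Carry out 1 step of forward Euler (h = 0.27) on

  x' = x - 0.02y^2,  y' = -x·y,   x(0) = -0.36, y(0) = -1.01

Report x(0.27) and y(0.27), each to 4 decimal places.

Euler on (x,y): x_{n+1} = x_n + h·x', y_{n+1} = y_n + h·y'.
0.000000: (-0.360000, -1.010000); f=(-0.380402, -0.363600) → (-0.462709, -1.108172)
(x(0.27), y(0.27)) ≈ (-0.4627, -1.1082)

-0.4627, -1.1082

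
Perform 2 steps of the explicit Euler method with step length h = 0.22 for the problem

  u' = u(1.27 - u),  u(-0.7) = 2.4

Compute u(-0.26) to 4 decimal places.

1.5918

Euler: u_{n+1} = u_n + h·f(s_n, u_n).
s=-0.700000, u=2.400000: f=-2.712000 → u ← 2.400000 + 0.22·(-2.712000) = 1.803360
s=-0.480000, u=1.803360: f=-0.961840 → u ← 1.803360 + 0.22·(-0.961840) = 1.591755
u(-0.26) ≈ 1.5918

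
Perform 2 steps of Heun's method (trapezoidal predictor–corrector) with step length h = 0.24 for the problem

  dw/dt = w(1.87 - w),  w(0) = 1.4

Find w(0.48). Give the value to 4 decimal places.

1.6405

Heun: k1 = f(t_n, w_n); k2 = f(t_n + h, w_n + h·k1); w_{n+1} = w_n + (h/2)·(k1 + k2).
t=0.000000, w=1.400000:
  k1 = f(0.000000, 1.400000) = 0.658000
  k2 = f(0.240000, 1.557920) = 0.486196
  w ← 1.400000 + (0.24/2)·(0.658000 + 0.486196) = 1.537303
t=0.240000, w=1.537303:
  k1 = f(0.240000, 1.537303) = 0.511456
  k2 = f(0.480000, 1.660053) = 0.348523
  w ← 1.537303 + (0.24/2)·(0.511456 + 0.348523) = 1.640501
w(0.48) ≈ 1.6405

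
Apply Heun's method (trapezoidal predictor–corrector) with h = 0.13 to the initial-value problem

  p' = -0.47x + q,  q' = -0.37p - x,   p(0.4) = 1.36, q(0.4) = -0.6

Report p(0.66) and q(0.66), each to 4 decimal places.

Heun on (p,q): k1 = f(x_n, state_n); k2 = f(x_n + h, state_n + h·k1); state_{n+1} = state_n + (h/2)·(k1 + k2).
0.400000: (1.360000, -0.600000)
  k1 = (-0.788000, -0.903200)
  predictor → (1.257560, -0.717416)
  k2 = (-0.966516, -0.995297)
  → (1.245956, -0.723402)
0.530000: (1.245956, -0.723402)
  k1 = (-0.972502, -0.991004)
  predictor → (1.119531, -0.852233)
  k2 = (-1.162433, -1.074227)
  → (1.107186, -0.857642)
(p(0.66), q(0.66)) ≈ (1.1072, -0.8576)

1.1072, -0.8576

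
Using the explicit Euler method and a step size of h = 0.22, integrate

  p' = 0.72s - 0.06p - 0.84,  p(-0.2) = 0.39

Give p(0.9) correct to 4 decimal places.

Euler: p_{n+1} = p_n + h·f(s_n, p_n).
s=-0.200000, p=0.390000: f=-1.007400 → p ← 0.390000 + 0.22·(-1.007400) = 0.168372
s=0.020000, p=0.168372: f=-0.835702 → p ← 0.168372 + 0.22·(-0.835702) = -0.015483
s=0.240000, p=-0.015483: f=-0.666271 → p ← -0.015483 + 0.22·(-0.666271) = -0.162062
s=0.460000, p=-0.162062: f=-0.499076 → p ← -0.162062 + 0.22·(-0.499076) = -0.271859
s=0.680000, p=-0.271859: f=-0.334088 → p ← -0.271859 + 0.22·(-0.334088) = -0.345358
p(0.9) ≈ -0.3454

-0.3454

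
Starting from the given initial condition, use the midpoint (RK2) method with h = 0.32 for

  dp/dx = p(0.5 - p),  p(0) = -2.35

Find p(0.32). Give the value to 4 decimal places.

Midpoint: k1 = f(x_n, p_n); k2 = f(x_n + h/2, p_n + (h/2)·k1); p_{n+1} = p_n + h·k2.
x=0.000000, p=-2.350000:
  k1 = f(0.000000, -2.350000) = -6.697500
  k2 = f(0.160000, -3.421600) = -13.418147
  p ← -2.350000 + 0.32·(-13.418147) = -6.643807
p(0.32) ≈ -6.6438

-6.6438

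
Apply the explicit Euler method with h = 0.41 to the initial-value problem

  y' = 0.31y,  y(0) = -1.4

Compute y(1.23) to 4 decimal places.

-2.0045

Euler: y_{n+1} = y_n + h·f(s_n, y_n).
s=0.000000, y=-1.400000: f=-0.434000 → y ← -1.400000 + 0.41·(-0.434000) = -1.577940
s=0.410000, y=-1.577940: f=-0.489161 → y ← -1.577940 + 0.41·(-0.489161) = -1.778496
s=0.820000, y=-1.778496: f=-0.551334 → y ← -1.778496 + 0.41·(-0.551334) = -2.004543
y(1.23) ≈ -2.0045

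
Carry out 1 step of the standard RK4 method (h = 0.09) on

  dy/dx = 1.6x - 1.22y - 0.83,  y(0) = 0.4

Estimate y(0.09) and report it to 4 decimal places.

RK4: k1 = f(x_n, y_n); k2 = f(x_n + h/2, y_n + (h/2)·k1); k3 = f(x_n + h/2, y_n + (h/2)·k2); k4 = f(x_n + h, y_n + h·k3); y_{n+1} = y_n + (h/6)·(k1 + 2k2 + 2k3 + k4).
x=0.000000, y=0.400000:
  k1 = f(0.000000, 0.400000) = -1.318000
  k2 = f(0.045000, 0.340690) = -1.173642
  k3 = f(0.045000, 0.347186) = -1.181567
  k4 = f(0.090000, 0.293659) = -1.044264
  y ← 0.400000 + (0.09/6)·(k1 + 2k2 + 2k3 + k4) = 0.293910
y(0.09) ≈ 0.2939

0.2939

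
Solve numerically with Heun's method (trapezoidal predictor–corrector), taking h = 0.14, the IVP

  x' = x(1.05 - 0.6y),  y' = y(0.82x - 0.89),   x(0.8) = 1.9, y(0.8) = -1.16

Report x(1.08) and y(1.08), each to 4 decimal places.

3.1627, -1.5792

Heun on (x,y): k1 = f(t_n, state_n); k2 = f(t_n + h, state_n + h·k1); state_{n+1} = state_n + (h/2)·(k1 + k2).
0.800000: (1.900000, -1.160000)
  k1 = (3.317400, -0.774880)
  predictor → (2.364436, -1.268483)
  k2 = (4.282206, -1.330433)
  → (2.431972, -1.307372)
0.940000: (2.431972, -1.307372)
  k1 = (4.461267, -1.443623)
  predictor → (3.056550, -1.509479)
  k2 = (5.977656, -2.439878)
  → (3.162697, -1.579217)
(x(1.08), y(1.08)) ≈ (3.1627, -1.5792)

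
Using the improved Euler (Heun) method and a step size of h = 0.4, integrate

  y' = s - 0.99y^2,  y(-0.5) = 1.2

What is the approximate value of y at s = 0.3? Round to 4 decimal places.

Heun: k1 = f(s_n, y_n); k2 = f(s_n + h, y_n + h·k1); y_{n+1} = y_n + (h/2)·(k1 + k2).
s=-0.500000, y=1.200000:
  k1 = f(-0.500000, 1.200000) = -1.925600
  k2 = f(-0.100000, 0.429760) = -0.282847
  y ← 1.200000 + (0.4/2)·(-1.925600 + (-0.282847)) = 0.758311
s=-0.100000, y=0.758311:
  k1 = f(-0.100000, 0.758311) = -0.669285
  k2 = f(0.300000, 0.490597) = 0.061722
  y ← 0.758311 + (0.4/2)·(-0.669285 + 0.061722) = 0.636798
y(0.3) ≈ 0.6368

0.6368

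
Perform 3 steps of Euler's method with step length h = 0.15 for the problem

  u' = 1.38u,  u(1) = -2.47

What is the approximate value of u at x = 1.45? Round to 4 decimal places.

-4.3433

Euler: u_{n+1} = u_n + h·f(x_n, u_n).
x=1.000000, u=-2.470000: f=-3.408600 → u ← -2.470000 + 0.15·(-3.408600) = -2.981290
x=1.150000, u=-2.981290: f=-4.114180 → u ← -2.981290 + 0.15·(-4.114180) = -3.598417
x=1.300000, u=-3.598417: f=-4.965816 → u ← -3.598417 + 0.15·(-4.965816) = -4.343289
u(1.45) ≈ -4.3433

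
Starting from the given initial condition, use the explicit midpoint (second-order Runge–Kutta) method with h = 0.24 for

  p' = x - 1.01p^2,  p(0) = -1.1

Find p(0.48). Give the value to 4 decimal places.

-2.0402

Midpoint: k1 = f(x_n, p_n); k2 = f(x_n + h/2, p_n + (h/2)·k1); p_{n+1} = p_n + h·k2.
x=0.000000, p=-1.100000:
  k1 = f(0.000000, -1.100000) = -1.222100
  k2 = f(0.120000, -1.246652) = -1.449683
  p ← -1.100000 + 0.24·(-1.449683) = -1.447924
x=0.240000, p=-1.447924:
  k1 = f(0.240000, -1.447924) = -1.877448
  k2 = f(0.360000, -1.673218) = -2.467654
  p ← -1.447924 + 0.24·(-2.467654) = -2.040161
p(0.48) ≈ -2.0402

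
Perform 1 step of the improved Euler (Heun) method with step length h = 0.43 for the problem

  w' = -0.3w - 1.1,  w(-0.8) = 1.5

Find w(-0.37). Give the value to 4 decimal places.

0.8765

Heun: k1 = f(x_n, w_n); k2 = f(x_n + h, w_n + h·k1); w_{n+1} = w_n + (h/2)·(k1 + k2).
x=-0.800000, w=1.500000:
  k1 = f(-0.800000, 1.500000) = -1.550000
  k2 = f(-0.370000, 0.833500) = -1.350050
  w ← 1.500000 + (0.43/2)·(-1.550000 + (-1.350050)) = 0.876489
w(-0.37) ≈ 0.8765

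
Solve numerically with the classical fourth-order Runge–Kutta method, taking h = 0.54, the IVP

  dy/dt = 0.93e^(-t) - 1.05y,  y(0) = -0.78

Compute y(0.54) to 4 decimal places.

RK4: k1 = f(t_n, y_n); k2 = f(t_n + h/2, y_n + (h/2)·k1); k3 = f(t_n + h/2, y_n + (h/2)·k2); k4 = f(t_n + h, y_n + h·k3); y_{n+1} = y_n + (h/6)·(k1 + 2k2 + 2k3 + k4).
t=0.000000, y=-0.780000:
  k1 = f(0.000000, -0.780000) = 1.749000
  k2 = f(0.270000, -0.307770) = 1.033101
  k3 = f(0.270000, -0.501063) = 1.236059
  k4 = f(0.540000, -0.112528) = 0.660111
  y ← -0.780000 + (0.54/6)·(k1 + 2k2 + 2k3 + k4) = -0.154731
y(0.54) ≈ -0.1547

-0.1547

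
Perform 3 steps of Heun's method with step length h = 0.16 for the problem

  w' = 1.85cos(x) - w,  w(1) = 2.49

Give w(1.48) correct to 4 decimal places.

1.7541

Heun: k1 = f(x_n, w_n); k2 = f(x_n + h, w_n + h·k1); w_{n+1} = w_n + (h/2)·(k1 + k2).
x=1.000000, w=2.490000:
  k1 = f(1.000000, 2.490000) = -1.490441
  k2 = f(1.160000, 2.251529) = -1.512751
  w ← 2.490000 + (0.16/2)·(-1.490441 + (-1.512751)) = 2.249745
x=1.160000, w=2.249745:
  k1 = f(1.160000, 2.249745) = -1.510967
  k2 = f(1.320000, 2.007990) = -1.548865
  w ← 2.249745 + (0.16/2)·(-1.510967 + (-1.548865)) = 2.004958
x=1.320000, w=2.004958:
  k1 = f(1.320000, 2.004958) = -1.545833
  k2 = f(1.480000, 1.757625) = -1.589882
  w ← 2.004958 + (0.16/2)·(-1.545833 + (-1.589882)) = 1.754101
w(1.48) ≈ 1.7541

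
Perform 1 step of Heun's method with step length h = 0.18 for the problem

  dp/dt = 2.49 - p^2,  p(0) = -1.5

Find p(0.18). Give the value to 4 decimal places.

Heun: k1 = f(t_n, p_n); k2 = f(t_n + h, p_n + h·k1); p_{n+1} = p_n + (h/2)·(k1 + k2).
t=0.000000, p=-1.500000:
  k1 = f(0.000000, -1.500000) = 0.240000
  k2 = f(0.180000, -1.456800) = 0.367734
  p ← -1.500000 + (0.18/2)·(0.240000 + 0.367734) = -1.445304
p(0.18) ≈ -1.4453

-1.4453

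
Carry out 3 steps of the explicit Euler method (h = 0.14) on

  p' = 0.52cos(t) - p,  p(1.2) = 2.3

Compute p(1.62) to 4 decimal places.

1.5034

Euler: p_{n+1} = p_n + h·f(t_n, p_n).
t=1.200000, p=2.300000: f=-2.111574 → p ← 2.300000 + 0.14·(-2.111574) = 2.004380
t=1.340000, p=2.004380: f=-1.885428 → p ← 2.004380 + 0.14·(-1.885428) = 1.740420
t=1.480000, p=1.740420: f=-1.693270 → p ← 1.740420 + 0.14·(-1.693270) = 1.503362
p(1.62) ≈ 1.5034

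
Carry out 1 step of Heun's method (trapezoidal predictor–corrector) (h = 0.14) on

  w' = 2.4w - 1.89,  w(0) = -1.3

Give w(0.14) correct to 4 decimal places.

Heun: k1 = f(x_n, w_n); k2 = f(x_n + h, w_n + h·k1); w_{n+1} = w_n + (h/2)·(k1 + k2).
x=0.000000, w=-1.300000:
  k1 = f(0.000000, -1.300000) = -5.010000
  k2 = f(0.140000, -2.001400) = -6.693360
  w ← -1.300000 + (0.14/2)·(-5.010000 + (-6.693360)) = -2.119235
w(0.14) ≈ -2.1192

-2.1192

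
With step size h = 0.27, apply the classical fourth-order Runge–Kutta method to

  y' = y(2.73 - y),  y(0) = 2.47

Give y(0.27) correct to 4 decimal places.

RK4: k1 = f(x_n, y_n); k2 = f(x_n + h/2, y_n + (h/2)·k1); k3 = f(x_n + h/2, y_n + (h/2)·k2); k4 = f(x_n + h, y_n + h·k3); y_{n+1} = y_n + (h/6)·(k1 + 2k2 + 2k3 + k4).
x=0.000000, y=2.470000:
  k1 = f(0.000000, 2.470000) = 0.642200
  k2 = f(0.135000, 2.556697) = 0.443083
  k3 = f(0.135000, 2.529816) = 0.506428
  k4 = f(0.270000, 2.606736) = 0.321318
  y ← 2.470000 + (0.27/6)·(k1 + 2k2 + 2k3 + k4) = 2.598814
y(0.27) ≈ 2.5988

2.5988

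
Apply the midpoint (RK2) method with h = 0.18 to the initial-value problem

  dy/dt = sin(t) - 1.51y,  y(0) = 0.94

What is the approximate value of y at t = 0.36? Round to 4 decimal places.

0.6063

Midpoint: k1 = f(t_n, y_n); k2 = f(t_n + h/2, y_n + (h/2)·k1); y_{n+1} = y_n + h·k2.
t=0.000000, y=0.940000:
  k1 = f(0.000000, 0.940000) = -1.419400
  k2 = f(0.090000, 0.812254) = -1.136625
  y ← 0.940000 + 0.18·(-1.136625) = 0.735408
t=0.180000, y=0.735408:
  k1 = f(0.180000, 0.735408) = -0.931436
  k2 = f(0.270000, 0.651578) = -0.717152
  y ← 0.735408 + 0.18·(-0.717152) = 0.606320
y(0.36) ≈ 0.6063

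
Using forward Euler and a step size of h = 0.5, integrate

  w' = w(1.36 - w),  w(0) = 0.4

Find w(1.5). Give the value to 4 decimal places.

Euler: w_{n+1} = w_n + h·f(x_n, w_n).
x=0.000000, w=0.400000: f=0.384000 → w ← 0.400000 + 0.5·0.384000 = 0.592000
x=0.500000, w=0.592000: f=0.454656 → w ← 0.592000 + 0.5·0.454656 = 0.819328
x=1.000000, w=0.819328: f=0.442988 → w ← 0.819328 + 0.5·0.442988 = 1.040822
w(1.5) ≈ 1.0408

1.0408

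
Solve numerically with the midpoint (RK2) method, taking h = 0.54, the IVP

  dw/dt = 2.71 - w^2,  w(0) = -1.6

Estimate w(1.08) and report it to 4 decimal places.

-0.8793

Midpoint: k1 = f(t_n, w_n); k2 = f(t_n + h/2, w_n + (h/2)·k1); w_{n+1} = w_n + h·k2.
t=0.000000, w=-1.600000:
  k1 = f(0.000000, -1.600000) = 0.150000
  k2 = f(0.270000, -1.559500) = 0.277960
  w ← -1.600000 + 0.54·0.277960 = -1.449902
t=0.540000, w=-1.449902:
  k1 = f(0.540000, -1.449902) = 0.607785
  k2 = f(0.810000, -1.285800) = 1.056719
  w ← -1.449902 + 0.54·1.056719 = -0.879274
w(1.08) ≈ -0.8793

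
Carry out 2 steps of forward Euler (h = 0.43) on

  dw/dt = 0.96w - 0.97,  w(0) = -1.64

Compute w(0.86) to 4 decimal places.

Euler: w_{n+1} = w_n + h·f(t_n, w_n).
t=0.000000, w=-1.640000: f=-2.544400 → w ← -1.640000 + 0.43·(-2.544400) = -2.734092
t=0.430000, w=-2.734092: f=-3.594728 → w ← -2.734092 + 0.43·(-3.594728) = -4.279825
w(0.86) ≈ -4.2798

-4.2798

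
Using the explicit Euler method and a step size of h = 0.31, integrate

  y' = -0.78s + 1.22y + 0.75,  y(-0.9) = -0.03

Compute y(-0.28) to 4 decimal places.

0.9385

Euler: y_{n+1} = y_n + h·f(s_n, y_n).
s=-0.900000, y=-0.030000: f=1.415400 → y ← -0.030000 + 0.31·1.415400 = 0.408774
s=-0.590000, y=0.408774: f=1.708904 → y ← 0.408774 + 0.31·1.708904 = 0.938534
y(-0.28) ≈ 0.9385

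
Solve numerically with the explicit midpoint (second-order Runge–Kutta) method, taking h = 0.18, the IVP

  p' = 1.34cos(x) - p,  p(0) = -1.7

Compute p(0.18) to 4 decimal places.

-1.2030

Midpoint: k1 = f(x_n, p_n); k2 = f(x_n + h/2, p_n + (h/2)·k1); p_{n+1} = p_n + h·k2.
x=0.000000, p=-1.700000:
  k1 = f(0.000000, -1.700000) = 3.040000
  k2 = f(0.090000, -1.426400) = 2.760977
  p ← -1.700000 + 0.18·2.760977 = -1.203024
p(0.18) ≈ -1.2030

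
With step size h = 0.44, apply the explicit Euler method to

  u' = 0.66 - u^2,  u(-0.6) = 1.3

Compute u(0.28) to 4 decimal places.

0.8217

Euler: u_{n+1} = u_n + h·f(t_n, u_n).
t=-0.600000, u=1.300000: f=-1.030000 → u ← 1.300000 + 0.44·(-1.030000) = 0.846800
t=-0.160000, u=0.846800: f=-0.057070 → u ← 0.846800 + 0.44·(-0.057070) = 0.821689
u(0.28) ≈ 0.8217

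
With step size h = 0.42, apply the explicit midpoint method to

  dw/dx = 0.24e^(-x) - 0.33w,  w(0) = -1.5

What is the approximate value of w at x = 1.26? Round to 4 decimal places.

-0.8595

Midpoint: k1 = f(x_n, w_n); k2 = f(x_n + h/2, w_n + (h/2)·k1); w_{n+1} = w_n + h·k2.
x=0.000000, w=-1.500000:
  k1 = f(0.000000, -1.500000) = 0.735000
  k2 = f(0.210000, -1.345650) = 0.638605
  w ← -1.500000 + 0.42·0.638605 = -1.231786
x=0.420000, w=-1.231786:
  k1 = f(0.420000, -1.231786) = 0.564181
  k2 = f(0.630000, -1.113308) = 0.495214
  w ← -1.231786 + 0.42·0.495214 = -1.023796
x=0.840000, w=-1.023796:
  k1 = f(0.840000, -1.023796) = 0.441463
  k2 = f(1.050000, -0.931089) = 0.391244
  w ← -1.023796 + 0.42·0.391244 = -0.859474
w(1.26) ≈ -0.8595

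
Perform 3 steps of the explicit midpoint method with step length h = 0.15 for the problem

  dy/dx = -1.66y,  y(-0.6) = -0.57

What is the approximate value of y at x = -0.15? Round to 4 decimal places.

Midpoint: k1 = f(x_n, y_n); k2 = f(x_n + h/2, y_n + (h/2)·k1); y_{n+1} = y_n + h·k2.
x=-0.600000, y=-0.570000:
  k1 = f(-0.600000, -0.570000) = 0.946200
  k2 = f(-0.525000, -0.499035) = 0.828398
  y ← -0.570000 + 0.15·0.828398 = -0.445740
x=-0.450000, y=-0.445740:
  k1 = f(-0.450000, -0.445740) = 0.739929
  k2 = f(-0.375000, -0.390246) = 0.647808
  y ← -0.445740 + 0.15·0.647808 = -0.348569
x=-0.300000, y=-0.348569:
  k1 = f(-0.300000, -0.348569) = 0.578625
  k2 = f(-0.225000, -0.305172) = 0.506586
  y ← -0.348569 + 0.15·0.506586 = -0.272581
y(-0.15) ≈ -0.2726

-0.2726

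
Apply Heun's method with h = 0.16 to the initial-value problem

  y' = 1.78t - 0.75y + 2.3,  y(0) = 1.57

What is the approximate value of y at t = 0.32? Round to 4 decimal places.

1.9744

Heun: k1 = f(t_n, y_n); k2 = f(t_n + h, y_n + h·k1); y_{n+1} = y_n + (h/2)·(k1 + k2).
t=0.000000, y=1.570000:
  k1 = f(0.000000, 1.570000) = 1.122500
  k2 = f(0.160000, 1.749600) = 1.272600
  y ← 1.570000 + (0.16/2)·(1.122500 + 1.272600) = 1.761608
t=0.160000, y=1.761608:
  k1 = f(0.160000, 1.761608) = 1.263594
  k2 = f(0.320000, 1.963783) = 1.396763
  y ← 1.761608 + (0.16/2)·(1.263594 + 1.396763) = 1.974437
y(0.32) ≈ 1.9744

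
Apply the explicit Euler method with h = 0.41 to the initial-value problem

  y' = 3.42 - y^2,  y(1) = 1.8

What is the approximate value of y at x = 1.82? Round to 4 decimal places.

1.8364

Euler: y_{n+1} = y_n + h·f(x_n, y_n).
x=1.000000, y=1.800000: f=0.180000 → y ← 1.800000 + 0.41·0.180000 = 1.873800
x=1.410000, y=1.873800: f=-0.091126 → y ← 1.873800 + 0.41·(-0.091126) = 1.836438
y(1.82) ≈ 1.8364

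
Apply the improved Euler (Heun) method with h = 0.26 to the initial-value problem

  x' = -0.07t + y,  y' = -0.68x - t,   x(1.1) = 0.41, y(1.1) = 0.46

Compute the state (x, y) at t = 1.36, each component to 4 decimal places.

Heun on (x,y): k1 = f(t_n, state_n); k2 = f(t_n + h, state_n + h·k1); state_{n+1} = state_n + (h/2)·(k1 + k2).
1.100000: (0.410000, 0.460000)
  k1 = (0.383000, -1.378800)
  predictor → (0.509580, 0.101512)
  k2 = (0.006312, -1.706514)
  → (0.460611, 0.058909)
(x(1.36), y(1.36)) ≈ (0.4606, 0.0589)

0.4606, 0.0589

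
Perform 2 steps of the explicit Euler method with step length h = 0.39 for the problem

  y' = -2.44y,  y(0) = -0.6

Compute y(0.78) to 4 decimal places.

Euler: y_{n+1} = y_n + h·f(x_n, y_n).
x=0.000000, y=-0.600000: f=1.464000 → y ← -0.600000 + 0.39·1.464000 = -0.029040
x=0.390000, y=-0.029040: f=0.070858 → y ← -0.029040 + 0.39·0.070858 = -0.001406
y(0.78) ≈ -0.0014

-0.0014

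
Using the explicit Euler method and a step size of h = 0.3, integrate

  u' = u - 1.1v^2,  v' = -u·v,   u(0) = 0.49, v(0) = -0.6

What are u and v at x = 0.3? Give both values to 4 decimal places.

Euler on (u,v): u_{n+1} = u_n + h·u', v_{n+1} = v_n + h·v'.
0.000000: (0.490000, -0.600000); f=(0.094000, 0.294000) → (0.518200, -0.511800)
(u(0.3), v(0.3)) ≈ (0.5182, -0.5118)

0.5182, -0.5118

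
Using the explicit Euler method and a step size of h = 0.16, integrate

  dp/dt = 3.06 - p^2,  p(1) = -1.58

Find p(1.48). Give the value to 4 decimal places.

-1.1597

Euler: p_{n+1} = p_n + h·f(t_n, p_n).
t=1.000000, p=-1.580000: f=0.563600 → p ← -1.580000 + 0.16·0.563600 = -1.489824
t=1.160000, p=-1.489824: f=0.840424 → p ← -1.489824 + 0.16·0.840424 = -1.355356
t=1.320000, p=-1.355356: f=1.223010 → p ← -1.355356 + 0.16·1.223010 = -1.159675
p(1.48) ≈ -1.1597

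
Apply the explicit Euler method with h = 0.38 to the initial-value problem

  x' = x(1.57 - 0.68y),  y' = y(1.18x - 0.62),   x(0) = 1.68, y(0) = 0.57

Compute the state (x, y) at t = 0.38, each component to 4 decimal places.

2.4348, 0.8651

Euler on (x,y): x_{n+1} = x_n + h·x', y_{n+1} = y_n + h·y'.
0.000000: (1.680000, 0.570000); f=(1.986432, 0.776568) → (2.434844, 0.865096)
(x(0.38), y(0.38)) ≈ (2.4348, 0.8651)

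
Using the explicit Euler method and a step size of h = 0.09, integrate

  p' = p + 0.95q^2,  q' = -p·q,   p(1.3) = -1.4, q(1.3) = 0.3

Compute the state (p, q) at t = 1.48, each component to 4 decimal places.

Euler on (p,q): p_{n+1} = p_n + h·p', q_{n+1} = q_n + h·q'.
1.300000: (-1.400000, 0.300000); f=(-1.314500, 0.420000) → (-1.518305, 0.337800)
1.390000: (-1.518305, 0.337800); f=(-1.409902, 0.512883) → (-1.645196, 0.383960)
(p(1.48), q(1.48)) ≈ (-1.6452, 0.3840)

-1.6452, 0.3840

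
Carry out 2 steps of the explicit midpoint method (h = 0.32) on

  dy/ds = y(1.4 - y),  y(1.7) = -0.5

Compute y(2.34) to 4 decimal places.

Midpoint: k1 = f(s_n, y_n); k2 = f(s_n + h/2, y_n + (h/2)·k1); y_{n+1} = y_n + h·k2.
s=1.700000, y=-0.500000:
  k1 = f(1.700000, -0.500000) = -0.950000
  k2 = f(1.860000, -0.652000) = -1.337904
  y ← -0.500000 + 0.32·(-1.337904) = -0.928129
s=2.020000, y=-0.928129:
  k1 = f(2.020000, -0.928129) = -2.160805
  k2 = f(2.180000, -1.273858) = -3.406116
  y ← -0.928129 + 0.32·(-3.406116) = -2.018086
y(2.34) ≈ -2.0181

-2.0181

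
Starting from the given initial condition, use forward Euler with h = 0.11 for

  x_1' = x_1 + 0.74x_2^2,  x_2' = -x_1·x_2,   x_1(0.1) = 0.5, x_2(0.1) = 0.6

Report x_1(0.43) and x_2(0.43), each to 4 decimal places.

Euler on (x_1,x_2): x_1_{n+1} = x_1_n + h·x_1', x_2_{n+1} = x_2_n + h·x_2'.
0.100000: (0.500000, 0.600000); f=(0.766400, -0.300000) → (0.584304, 0.567000)
0.210000: (0.584304, 0.567000); f=(0.822206, -0.331300) → (0.674747, 0.530557)
0.320000: (0.674747, 0.530557); f=(0.883050, -0.357992) → (0.771882, 0.491178)
(x_1(0.43), x_2(0.43)) ≈ (0.7719, 0.4912)

0.7719, 0.4912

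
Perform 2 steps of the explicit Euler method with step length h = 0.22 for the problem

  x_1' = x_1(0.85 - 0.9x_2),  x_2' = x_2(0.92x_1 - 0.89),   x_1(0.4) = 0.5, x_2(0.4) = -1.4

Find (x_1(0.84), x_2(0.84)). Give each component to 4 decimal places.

1.0527, -1.2072

Euler on (x_1,x_2): x_1_{n+1} = x_1_n + h·x_1', x_2_{n+1} = x_2_n + h·x_2'.
0.400000: (0.500000, -1.400000); f=(1.055000, 0.602000) → (0.732100, -1.267560)
0.620000: (0.732100, -1.267560); f=(1.457468, 0.274386) → (1.052743, -1.207195)
(x_1(0.84), x_2(0.84)) ≈ (1.0527, -1.2072)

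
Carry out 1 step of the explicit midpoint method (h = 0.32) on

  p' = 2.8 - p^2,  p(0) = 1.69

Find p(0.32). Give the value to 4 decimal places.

1.6817

Midpoint: k1 = f(t_n, p_n); k2 = f(t_n + h/2, p_n + (h/2)·k1); p_{n+1} = p_n + h·k2.
t=0.000000, p=1.690000:
  k1 = f(0.000000, 1.690000) = -0.056100
  k2 = f(0.160000, 1.681024) = -0.025842
  p ← 1.690000 + 0.32·(-0.025842) = 1.681731
p(0.32) ≈ 1.6817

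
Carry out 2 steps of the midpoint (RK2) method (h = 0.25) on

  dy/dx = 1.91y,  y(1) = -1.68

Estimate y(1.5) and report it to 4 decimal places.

-4.2552

Midpoint: k1 = f(x_n, y_n); k2 = f(x_n + h/2, y_n + (h/2)·k1); y_{n+1} = y_n + h·k2.
x=1.000000, y=-1.680000:
  k1 = f(1.000000, -1.680000) = -3.208800
  k2 = f(1.125000, -2.081100) = -3.974901
  y ← -1.680000 + 0.25·(-3.974901) = -2.673725
x=1.250000, y=-2.673725:
  k1 = f(1.250000, -2.673725) = -5.106815
  k2 = f(1.375000, -3.312077) = -6.326067
  y ← -2.673725 + 0.25·(-6.326067) = -4.255242
y(1.5) ≈ -4.2552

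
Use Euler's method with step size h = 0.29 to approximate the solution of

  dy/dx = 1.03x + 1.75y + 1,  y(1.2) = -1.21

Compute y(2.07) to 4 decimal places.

Euler: y_{n+1} = y_n + h·f(x_n, y_n).
x=1.200000, y=-1.210000: f=0.118500 → y ← -1.210000 + 0.29·0.118500 = -1.175635
x=1.490000, y=-1.175635: f=0.477339 → y ← -1.175635 + 0.29·0.477339 = -1.037207
x=1.780000, y=-1.037207: f=1.018288 → y ← -1.037207 + 0.29·1.018288 = -0.741903
y(2.07) ≈ -0.7419

-0.7419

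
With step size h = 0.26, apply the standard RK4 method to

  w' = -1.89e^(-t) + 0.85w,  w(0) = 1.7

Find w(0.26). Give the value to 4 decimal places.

1.6339

RK4: k1 = f(t_n, w_n); k2 = f(t_n + h/2, w_n + (h/2)·k1); k3 = f(t_n + h/2, w_n + (h/2)·k2); k4 = f(t_n + h, w_n + h·k3); w_{n+1} = w_n + (h/6)·(k1 + 2k2 + 2k3 + k4).
t=0.000000, w=1.700000:
  k1 = f(0.000000, 1.700000) = -0.445000
  k2 = f(0.130000, 1.642150) = -0.263773
  k3 = f(0.130000, 1.665710) = -0.243747
  k4 = f(0.260000, 1.636626) = -0.066156
  w ← 1.700000 + (0.26/6)·(k1 + 2k2 + 2k3 + k4) = 1.633865
w(0.26) ≈ 1.6339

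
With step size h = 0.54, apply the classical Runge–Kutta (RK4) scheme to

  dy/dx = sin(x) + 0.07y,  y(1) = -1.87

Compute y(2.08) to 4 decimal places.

-0.9494

RK4: k1 = f(x_n, y_n); k2 = f(x_n + h/2, y_n + (h/2)·k1); k3 = f(x_n + h/2, y_n + (h/2)·k2); k4 = f(x_n + h, y_n + h·k3); y_{n+1} = y_n + (h/6)·(k1 + 2k2 + 2k3 + k4).
x=1.000000, y=-1.870000:
  k1 = f(1.000000, -1.870000) = 0.710571
  k2 = f(1.270000, -1.678146) = 0.837631
  k3 = f(1.270000, -1.643840) = 0.840032
  k4 = f(1.540000, -1.416383) = 0.900379
  y ← -1.870000 + (0.54/6)·(k1 + 2k2 + 2k3 + k4) = -1.423035
x=1.540000, y=-1.423035:
  k1 = f(1.540000, -1.423035) = 0.899913
  k2 = f(1.810000, -1.180059) = 0.888923
  k3 = f(1.810000, -1.183026) = 0.888715
  k4 = f(2.080000, -0.943129) = 0.807114
  y ← -1.423035 + (0.54/6)·(k1 + 2k2 + 2k3 + k4) = -0.949428
y(2.08) ≈ -0.9494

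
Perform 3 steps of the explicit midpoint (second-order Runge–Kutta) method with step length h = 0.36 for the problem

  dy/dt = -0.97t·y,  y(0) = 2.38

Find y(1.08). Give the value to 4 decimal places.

1.3317

Midpoint: k1 = f(t_n, y_n); k2 = f(t_n + h/2, y_n + (h/2)·k1); y_{n+1} = y_n + h·k2.
t=0.000000, y=2.380000:
  k1 = f(0.000000, 2.380000) = 0.000000
  k2 = f(0.180000, 2.380000) = -0.415548
  y ← 2.380000 + 0.36·(-0.415548) = 2.230403
t=0.360000, y=2.230403:
  k1 = f(0.360000, 2.230403) = -0.778857
  k2 = f(0.540000, 2.090209) = -1.094851
  y ← 2.230403 + 0.36·(-1.094851) = 1.836256
t=0.720000, y=1.836256:
  k1 = f(0.720000, 1.836256) = -1.282441
  k2 = f(0.900000, 1.605417) = -1.401529
  y ← 1.836256 + 0.36·(-1.401529) = 1.331706
y(1.08) ≈ 1.3317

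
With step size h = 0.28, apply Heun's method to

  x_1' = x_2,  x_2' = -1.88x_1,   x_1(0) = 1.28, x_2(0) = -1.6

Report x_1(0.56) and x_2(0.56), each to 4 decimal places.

0.0797, -2.3853

Heun on (x_1,x_2): k1 = f(t_n, state_n); k2 = f(t_n + h, state_n + h·k1); state_{n+1} = state_n + (h/2)·(k1 + k2).
0.000000: (1.280000, -1.600000)
  k1 = (-1.600000, -2.406400)
  predictor → (0.832000, -2.273792)
  k2 = (-2.273792, -1.564160)
  → (0.737669, -2.155878)
0.280000: (0.737669, -2.155878)
  k1 = (-2.155878, -1.386818)
  predictor → (0.134023, -2.544187)
  k2 = (-2.544187, -0.251964)
  → (0.079660, -2.385308)
(x_1(0.56), x_2(0.56)) ≈ (0.0797, -2.3853)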